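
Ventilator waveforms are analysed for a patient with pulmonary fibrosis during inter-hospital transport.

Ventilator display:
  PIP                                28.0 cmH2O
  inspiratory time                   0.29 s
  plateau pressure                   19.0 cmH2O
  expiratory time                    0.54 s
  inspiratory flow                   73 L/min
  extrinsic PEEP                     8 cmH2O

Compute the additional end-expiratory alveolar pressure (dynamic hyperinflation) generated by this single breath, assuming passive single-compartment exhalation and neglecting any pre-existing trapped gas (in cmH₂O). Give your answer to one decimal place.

Flow: 73 L/min ÷ 60 = 1.2167 L/s.
Vt = flow × Ti = 1.2167 L/s × 0.29 s × 1000 mL/L = 352.84 mL.
R = (PIP − Pplat)/V̇ = (28.0 − 19.0) / 1.2167 = 9.0/1.2167 = 7.397 cmH2O·s/L.
C = Vt/(Pplat − PEEP) = 352.84 / (19.0 − 8) = 352.84/11.0 = 32.076 mL/cmH2O.
τ = R × C = 7.397 × 0.03208 L/cmH2O = 0.2373 s.
Fraction remaining = e^(−Te/τ) = e^(−0.54/0.2373) = 0.1027; trapped volume = 352.84 × 0.1027 = 36.237 mL.
Additional alveolar pressure from trapping ≈ V_trapped / C = 36.237 / 32.076 = 1.13 cmH2O.

1.1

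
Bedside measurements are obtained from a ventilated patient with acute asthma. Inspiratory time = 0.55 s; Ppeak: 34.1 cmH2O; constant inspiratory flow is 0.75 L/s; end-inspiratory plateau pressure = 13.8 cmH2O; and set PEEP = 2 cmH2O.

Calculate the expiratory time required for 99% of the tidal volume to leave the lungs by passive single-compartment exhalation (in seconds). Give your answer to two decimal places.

Vt = flow × Ti = 0.75 L/s × 0.55 s × 1000 mL/L = 412.5 mL.
R = (PIP − Pplat)/V̇ = (34.1 − 13.8) / 0.75 = 20.3/0.75 = 27.067 cmH2O·s/L.
C = Vt/(Pplat − PEEP) = 412.5 / (13.8 − 2) = 412.5/11.8 = 34.958 mL/cmH2O.
τ = R × C = 27.067 × 0.03496 L/cmH2O = 0.9463 s.
t = −τ·ln(1 − 0.99) = −0.9463·ln(0.01) = 4.358 s.

4.36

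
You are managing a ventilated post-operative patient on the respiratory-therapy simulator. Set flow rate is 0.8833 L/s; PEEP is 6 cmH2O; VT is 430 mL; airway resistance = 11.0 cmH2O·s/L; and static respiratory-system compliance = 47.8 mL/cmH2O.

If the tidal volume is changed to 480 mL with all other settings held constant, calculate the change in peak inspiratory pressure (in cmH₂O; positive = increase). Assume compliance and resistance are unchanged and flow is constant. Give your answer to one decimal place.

PIP = Vt/C + R·V̇ + PEEP (constant-flow equation of motion).
Only the elastic term changes: ΔPIP = ΔVt / C = (480 − 430) / 47.8 = 1.046 cmH2O.

1.0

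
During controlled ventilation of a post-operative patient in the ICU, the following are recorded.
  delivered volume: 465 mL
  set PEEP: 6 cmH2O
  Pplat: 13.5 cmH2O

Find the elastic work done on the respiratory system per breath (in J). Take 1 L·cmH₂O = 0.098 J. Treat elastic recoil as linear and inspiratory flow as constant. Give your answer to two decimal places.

Elastic work ≈ ½ × (Pplat − PEEP) × Vt = 0.5 × (13.5 − 6) × 0.465 L = 0.5 × 7.5 × 0.465 = 1.744 L·cmH2O.
× 0.098 J/(L·cmH2O) → 0.1709 J.

0.17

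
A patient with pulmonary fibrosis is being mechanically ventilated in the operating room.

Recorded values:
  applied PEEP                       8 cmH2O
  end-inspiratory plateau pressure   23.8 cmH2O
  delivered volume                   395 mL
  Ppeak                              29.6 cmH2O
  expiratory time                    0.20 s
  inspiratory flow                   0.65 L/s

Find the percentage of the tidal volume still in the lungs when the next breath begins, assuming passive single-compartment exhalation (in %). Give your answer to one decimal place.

R = (PIP − Pplat)/V̇ = (29.6 − 23.8) / 0.65 = 5.8/0.65 = 8.923 cmH2O·s/L.
C = Vt/(Pplat − PEEP) = 395.0 / (23.8 − 8) = 395.0/15.8 = 25.0 mL/cmH2O.
τ = R × C = 8.923 × 0.025 L/cmH2O = 0.2231 s.
Fraction remaining at end-expiration = e^(−Te/τ) = e^(−0.20/0.2231) = 0.408 → 40.8%.

40.8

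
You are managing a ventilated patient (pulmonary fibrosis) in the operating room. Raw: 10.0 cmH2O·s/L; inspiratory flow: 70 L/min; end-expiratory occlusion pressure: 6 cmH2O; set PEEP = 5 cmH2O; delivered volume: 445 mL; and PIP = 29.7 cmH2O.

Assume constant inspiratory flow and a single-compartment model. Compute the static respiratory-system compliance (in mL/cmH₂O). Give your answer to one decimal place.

Flow: 70 L/min ÷ 60 = 1.1667 L/s.
Total PEEP = 6 cmH2O (set 5 + intrinsic 1); this is the baseline alveolar pressure.
Equation of motion (constant flow): PIP = Vt/C + R·V̇ + PEEP.
Vt/C = PIP − R·V̇ − PEEP = 29.7 − 10.0×1.1667 − 6 = 29.7 − 11.667 − 6 = 12.033 cmH2O.
C = Vt / 12.033 = 445 / 12.033 = 36.982 mL/cmH2O.

37.0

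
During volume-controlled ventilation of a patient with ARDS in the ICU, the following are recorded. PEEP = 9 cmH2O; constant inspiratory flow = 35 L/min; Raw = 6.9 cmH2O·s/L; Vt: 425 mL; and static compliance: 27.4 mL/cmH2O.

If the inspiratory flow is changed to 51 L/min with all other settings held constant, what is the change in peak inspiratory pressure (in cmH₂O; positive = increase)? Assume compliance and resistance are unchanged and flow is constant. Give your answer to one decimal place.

Flow: 35 L/min ÷ 60 = 0.5833 L/s.
New flow: 51 L/min ÷ 60 = 0.85 L/s.
PIP = Vt/C + R·V̇ + PEEP (constant-flow equation of motion).
Only the resistive term changes: ΔPIP = R × ΔV̇ = 6.9 × (0.85 − 0.5833) = 6.9 × 0.2667 = 1.84 cmH2O.

1.8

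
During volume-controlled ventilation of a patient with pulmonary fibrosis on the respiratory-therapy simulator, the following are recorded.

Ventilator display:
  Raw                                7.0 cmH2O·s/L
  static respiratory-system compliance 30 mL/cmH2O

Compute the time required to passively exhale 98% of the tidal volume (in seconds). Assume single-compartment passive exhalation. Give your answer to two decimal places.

τ = R × C = 7.0 × 30 mL/cmH2O = 7.0 × 0.030 L/cmH2O = 0.21 s.
Exhaled fraction f = 1 − e^(−t/τ) → t = −τ·ln(1 − f) = −0.21·ln(0.02) = 0.8215 s.

0.82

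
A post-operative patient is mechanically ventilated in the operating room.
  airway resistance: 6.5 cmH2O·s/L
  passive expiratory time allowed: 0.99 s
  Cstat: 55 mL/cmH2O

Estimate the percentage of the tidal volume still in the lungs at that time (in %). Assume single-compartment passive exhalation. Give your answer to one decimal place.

6.3

τ = R × C = 6.5 × 55 mL/cmH2O = 6.5 × 0.055 L/cmH2O = 0.3575 s.
Passive exhalation: V(t)/V₀ = e^(−t/τ) = e^(−0.99/0.3575) = 0.06271.
Fraction remaining = 0.06271 → 6.271%.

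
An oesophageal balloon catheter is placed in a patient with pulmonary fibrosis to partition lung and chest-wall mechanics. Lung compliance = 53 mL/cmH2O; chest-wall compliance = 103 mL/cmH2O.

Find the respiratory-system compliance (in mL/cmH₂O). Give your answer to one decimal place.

Lung and chest wall are elastances in series: 1/Crs = 1/CL + 1/Ccw.
1/Crs = 1/53 + 1/103 = 0.02858.
Crs = 34.99 mL/cmH2O.

35.0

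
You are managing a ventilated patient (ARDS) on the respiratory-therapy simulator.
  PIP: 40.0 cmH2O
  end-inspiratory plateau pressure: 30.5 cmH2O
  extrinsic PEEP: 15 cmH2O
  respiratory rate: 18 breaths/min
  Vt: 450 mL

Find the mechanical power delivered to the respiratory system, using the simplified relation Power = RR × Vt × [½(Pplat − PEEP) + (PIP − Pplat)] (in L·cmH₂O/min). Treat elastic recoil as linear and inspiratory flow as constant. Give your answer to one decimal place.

139.7

Per-breath work = Vt × [½(Pplat−PEEP) + (PIP−Pplat)] = 0.450 × [0.5×15.5 + 9.5] = 0.450 × 17.25 = 7.763 L·cmH2O.
Power = 18 × 7.763 = 139.73 L·cmH2O/min.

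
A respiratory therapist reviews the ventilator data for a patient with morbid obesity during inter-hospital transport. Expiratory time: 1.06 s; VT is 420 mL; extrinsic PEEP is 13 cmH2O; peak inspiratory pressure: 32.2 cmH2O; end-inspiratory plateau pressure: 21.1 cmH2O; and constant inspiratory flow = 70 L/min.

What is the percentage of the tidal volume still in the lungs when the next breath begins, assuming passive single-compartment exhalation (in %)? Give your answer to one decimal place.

Flow: 70 L/min ÷ 60 = 1.1667 L/s.
R = (PIP − Pplat)/V̇ = (32.2 − 21.1) / 1.1667 = 11.1/1.1667 = 9.514 cmH2O·s/L.
C = Vt/(Pplat − PEEP) = 420.0 / (21.1 − 13) = 420.0/8.1 = 51.852 mL/cmH2O.
τ = R × C = 9.514 × 0.05185 L/cmH2O = 0.4933 s.
Fraction remaining at end-expiration = e^(−Te/τ) = e^(−1.06/0.4933) = 0.1166 → 11.66%.

11.7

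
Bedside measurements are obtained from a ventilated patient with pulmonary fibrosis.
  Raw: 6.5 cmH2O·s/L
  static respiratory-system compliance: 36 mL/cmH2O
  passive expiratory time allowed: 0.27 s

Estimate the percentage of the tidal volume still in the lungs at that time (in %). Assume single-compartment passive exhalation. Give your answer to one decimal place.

31.5

τ = R × C = 6.5 × 36 mL/cmH2O = 6.5 × 0.036 L/cmH2O = 0.234 s.
Passive exhalation: V(t)/V₀ = e^(−t/τ) = e^(−0.27/0.234) = 0.3154.
Fraction remaining = 0.3154 → 31.54%.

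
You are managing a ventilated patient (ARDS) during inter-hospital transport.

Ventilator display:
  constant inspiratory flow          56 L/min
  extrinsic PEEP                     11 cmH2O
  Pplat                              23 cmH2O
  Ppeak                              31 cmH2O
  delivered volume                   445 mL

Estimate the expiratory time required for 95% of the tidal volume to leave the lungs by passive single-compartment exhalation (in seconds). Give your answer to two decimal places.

Flow: 56 L/min ÷ 60 = 0.9333 L/s.
R = (PIP − Pplat)/V̇ = (31 − 23) / 0.9333 = 8.0/0.9333 = 8.572 cmH2O·s/L.
C = Vt/(Pplat − PEEP) = 445.0 / (23 − 11) = 445.0/12.0 = 37.083 mL/cmH2O.
τ = R × C = 8.572 × 0.03708 L/cmH2O = 0.3178 s.
t = −τ·ln(1 − 0.95) = −0.3178·ln(0.05) = 0.952 s.

0.95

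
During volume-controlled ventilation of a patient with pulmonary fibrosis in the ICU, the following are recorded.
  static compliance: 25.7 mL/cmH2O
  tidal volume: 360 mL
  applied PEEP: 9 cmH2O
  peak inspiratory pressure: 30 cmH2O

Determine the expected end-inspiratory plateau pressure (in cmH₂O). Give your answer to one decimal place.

Pplat = PEEP + Vt / Cstat = 9 + 360 / 25.7 = 9 + 14.008 = 23.008 cmH2O.

23.0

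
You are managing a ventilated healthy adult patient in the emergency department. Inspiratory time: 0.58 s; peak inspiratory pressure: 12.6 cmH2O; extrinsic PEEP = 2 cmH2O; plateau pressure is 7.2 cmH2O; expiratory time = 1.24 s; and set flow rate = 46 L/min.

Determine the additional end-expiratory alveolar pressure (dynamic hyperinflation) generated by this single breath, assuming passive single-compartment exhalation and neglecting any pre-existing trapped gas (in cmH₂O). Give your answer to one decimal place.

0.7

Flow: 46 L/min ÷ 60 = 0.7667 L/s.
Vt = flow × Ti = 0.7667 L/s × 0.58 s × 1000 mL/L = 444.69 mL.
R = (PIP − Pplat)/V̇ = (12.6 − 7.2) / 0.7667 = 5.4/0.7667 = 7.043 cmH2O·s/L.
C = Vt/(Pplat − PEEP) = 444.69 / (7.2 − 2) = 444.69/5.2 = 85.517 mL/cmH2O.
τ = R × C = 7.043 × 0.08552 L/cmH2O = 0.6023 s.
Fraction remaining = e^(−Te/τ) = e^(−1.24/0.6023) = 0.1276; trapped volume = 444.69 × 0.1276 = 56.742 mL.
Additional alveolar pressure from trapping ≈ V_trapped / C = 56.742 / 85.517 = 0.6635 cmH2O.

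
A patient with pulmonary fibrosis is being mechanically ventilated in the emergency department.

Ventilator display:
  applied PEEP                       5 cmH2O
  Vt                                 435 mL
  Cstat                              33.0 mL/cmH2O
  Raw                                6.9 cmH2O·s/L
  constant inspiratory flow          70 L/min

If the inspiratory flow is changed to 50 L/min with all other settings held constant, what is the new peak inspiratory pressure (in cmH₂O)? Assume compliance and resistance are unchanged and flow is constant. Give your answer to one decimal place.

23.9

Flow: 70 L/min ÷ 60 = 1.1667 L/s.
New flow: 50 L/min ÷ 60 = 0.8333 L/s.
PIP = Vt/C + R·V̇ + PEEP (constant-flow equation of motion).
Only the resistive term changes: ΔPIP = R × ΔV̇ = 6.9 × (0.8333 − 1.1667) = 6.9 × -0.3334 = -2.3 cmH2O.
Original PIP = 435/33.0 + 6.9×1.1667 + 5 = 26.232 cmH2O; new PIP = 26.232 + (-2.3) = 23.932 cmH2O.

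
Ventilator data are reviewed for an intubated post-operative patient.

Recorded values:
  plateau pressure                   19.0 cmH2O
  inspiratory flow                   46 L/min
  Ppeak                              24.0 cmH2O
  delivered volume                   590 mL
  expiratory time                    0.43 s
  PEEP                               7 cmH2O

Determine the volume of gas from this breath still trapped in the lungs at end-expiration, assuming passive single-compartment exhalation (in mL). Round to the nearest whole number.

Flow: 46 L/min ÷ 60 = 0.7667 L/s.
R = (PIP − Pplat)/V̇ = (24.0 − 19.0) / 0.7667 = 5.0/0.7667 = 6.521 cmH2O·s/L.
C = Vt/(Pplat − PEEP) = 590.0 / (19.0 − 7) = 590.0/12.0 = 49.167 mL/cmH2O.
τ = R × C = 6.521 × 0.04917 L/cmH2O = 0.3206 s.
Fraction remaining = e^(−Te/τ) = e^(−0.43/0.3206) = 0.2615.
Trapped volume = 590.0 × 0.2615 = 154.29 mL.

154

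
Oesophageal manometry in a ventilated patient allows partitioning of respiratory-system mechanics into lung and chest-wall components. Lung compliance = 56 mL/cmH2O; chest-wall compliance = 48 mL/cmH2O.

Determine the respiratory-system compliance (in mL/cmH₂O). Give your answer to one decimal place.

25.8

Lung and chest wall are elastances in series: 1/Crs = 1/CL + 1/Ccw.
1/Crs = 1/56 + 1/48 = 0.03869.
Crs = 25.846 mL/cmH2O.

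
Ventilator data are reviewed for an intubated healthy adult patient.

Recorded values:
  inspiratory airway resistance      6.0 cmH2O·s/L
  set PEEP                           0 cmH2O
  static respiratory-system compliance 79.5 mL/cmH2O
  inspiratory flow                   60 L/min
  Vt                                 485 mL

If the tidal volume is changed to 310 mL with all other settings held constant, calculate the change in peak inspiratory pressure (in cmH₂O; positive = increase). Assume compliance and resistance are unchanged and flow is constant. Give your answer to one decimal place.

-2.2

PIP = Vt/C + R·V̇ + PEEP (constant-flow equation of motion).
Only the elastic term changes: ΔPIP = ΔVt / C = (310 − 485) / 79.5 = -2.201 cmH2O.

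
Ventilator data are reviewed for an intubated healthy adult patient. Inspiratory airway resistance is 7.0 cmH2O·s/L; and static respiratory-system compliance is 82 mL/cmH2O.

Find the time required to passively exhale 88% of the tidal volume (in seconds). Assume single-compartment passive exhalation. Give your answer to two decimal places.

1.22

τ = R × C = 7.0 × 82 mL/cmH2O = 7.0 × 0.082 L/cmH2O = 0.574 s.
Exhaled fraction f = 1 − e^(−t/τ) → t = −τ·ln(1 − f) = −0.574·ln(0.12) = 1.217 s.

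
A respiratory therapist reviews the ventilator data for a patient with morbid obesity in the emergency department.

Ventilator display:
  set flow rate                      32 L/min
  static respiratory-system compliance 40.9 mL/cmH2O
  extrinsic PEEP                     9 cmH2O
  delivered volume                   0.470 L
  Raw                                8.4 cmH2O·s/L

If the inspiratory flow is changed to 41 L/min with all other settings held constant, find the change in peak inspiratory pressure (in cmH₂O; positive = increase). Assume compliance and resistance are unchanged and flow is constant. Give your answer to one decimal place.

Flow: 32 L/min ÷ 60 = 0.5333 L/s.
New flow: 41 L/min ÷ 60 = 0.6833 L/s.
PIP = Vt/C + R·V̇ + PEEP (constant-flow equation of motion).
Only the resistive term changes: ΔPIP = R × ΔV̇ = 8.4 × (0.6833 − 0.5333) = 8.4 × 0.15 = 1.26 cmH2O.

1.3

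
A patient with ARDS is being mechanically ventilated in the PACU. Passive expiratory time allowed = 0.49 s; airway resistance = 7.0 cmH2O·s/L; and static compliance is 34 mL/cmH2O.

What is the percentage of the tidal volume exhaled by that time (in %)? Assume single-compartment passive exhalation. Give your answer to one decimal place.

τ = R × C = 7.0 × 34 mL/cmH2O = 7.0 × 0.034 L/cmH2O = 0.238 s.
Passive exhalation: V(t)/V₀ = e^(−t/τ) = e^(−0.49/0.238) = 0.1276.
Fraction exhaled = 1 − 0.1276 = 0.8724 → 87.24%.

87.2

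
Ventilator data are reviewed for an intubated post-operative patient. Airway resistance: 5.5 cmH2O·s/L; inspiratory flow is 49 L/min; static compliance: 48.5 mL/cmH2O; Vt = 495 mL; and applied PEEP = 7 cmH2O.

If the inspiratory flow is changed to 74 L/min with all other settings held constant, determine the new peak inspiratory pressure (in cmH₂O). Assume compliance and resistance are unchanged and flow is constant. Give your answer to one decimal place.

Flow: 49 L/min ÷ 60 = 0.8167 L/s.
New flow: 74 L/min ÷ 60 = 1.2333 L/s.
PIP = Vt/C + R·V̇ + PEEP (constant-flow equation of motion).
Only the resistive term changes: ΔPIP = R × ΔV̇ = 5.5 × (1.2333 − 0.8167) = 5.5 × 0.4166 = 2.291 cmH2O.
Original PIP = 495/48.5 + 5.5×0.8167 + 7 = 21.698 cmH2O; new PIP = 21.698 + (2.291) = 23.989 cmH2O.

24.0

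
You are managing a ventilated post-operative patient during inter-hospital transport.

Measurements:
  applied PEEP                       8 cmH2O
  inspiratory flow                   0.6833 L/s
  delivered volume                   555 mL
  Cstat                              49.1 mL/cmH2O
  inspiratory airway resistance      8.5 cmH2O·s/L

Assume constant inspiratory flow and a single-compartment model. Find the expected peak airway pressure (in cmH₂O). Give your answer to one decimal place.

Equation of motion (constant flow): PIP = Vt/C + R·V̇ + PEEP.
PIP = 555/49.1 + 8.5×0.6833 + 8 = 11.303 + 5.808 + 8 = 25.111 cmH2O.

25.1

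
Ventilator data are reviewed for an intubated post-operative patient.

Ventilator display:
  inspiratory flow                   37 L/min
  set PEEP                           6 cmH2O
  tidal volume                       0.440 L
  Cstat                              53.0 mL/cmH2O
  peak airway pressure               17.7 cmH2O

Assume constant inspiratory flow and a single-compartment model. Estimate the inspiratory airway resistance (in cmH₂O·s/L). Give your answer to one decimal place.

5.5

Flow: 37 L/min ÷ 60 = 0.6167 L/s.
Equation of motion (constant flow): PIP = Vt/C + R·V̇ + PEEP.
R·V̇ = PIP − Vt/C − PEEP = 17.7 − 440/53.0 − 6 = 17.7 − 8.302 − 6 = 3.398 cmH2O.
R = 3.398 / 0.6167 = 5.51 cmH2O·s/L.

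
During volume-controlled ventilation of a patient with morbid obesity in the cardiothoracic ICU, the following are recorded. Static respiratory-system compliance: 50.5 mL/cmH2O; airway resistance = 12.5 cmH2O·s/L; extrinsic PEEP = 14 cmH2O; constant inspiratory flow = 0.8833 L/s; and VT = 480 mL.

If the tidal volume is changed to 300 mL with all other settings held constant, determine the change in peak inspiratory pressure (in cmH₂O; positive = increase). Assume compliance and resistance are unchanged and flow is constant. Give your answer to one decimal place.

PIP = Vt/C + R·V̇ + PEEP (constant-flow equation of motion).
Only the elastic term changes: ΔPIP = ΔVt / C = (300 − 480) / 50.5 = -3.564 cmH2O.

-3.6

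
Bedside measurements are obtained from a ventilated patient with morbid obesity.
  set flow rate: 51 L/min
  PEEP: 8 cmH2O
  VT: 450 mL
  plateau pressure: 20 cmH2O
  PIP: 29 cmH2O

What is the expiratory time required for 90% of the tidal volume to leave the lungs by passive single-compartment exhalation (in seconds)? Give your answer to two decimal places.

0.91

Flow: 51 L/min ÷ 60 = 0.85 L/s.
R = (PIP − Pplat)/V̇ = (29 − 20) / 0.85 = 9.0/0.85 = 10.588 cmH2O·s/L.
C = Vt/(Pplat − PEEP) = 450.0 / (20 − 8) = 450.0/12.0 = 37.5 mL/cmH2O.
τ = R × C = 10.588 × 0.0375 L/cmH2O = 0.3971 s.
t = −τ·ln(1 − 0.90) = −0.3971·ln(0.1) = 0.9144 s.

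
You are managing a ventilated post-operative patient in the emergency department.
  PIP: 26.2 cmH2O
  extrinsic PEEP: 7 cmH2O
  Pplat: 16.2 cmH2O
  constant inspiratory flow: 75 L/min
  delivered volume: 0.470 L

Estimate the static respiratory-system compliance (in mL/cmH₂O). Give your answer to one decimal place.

Cstat = Vt / (Pplat − PEEP) = 470 / (16.2 − 7) = 470 / 9.2 = 51.087 mL/cmH2O.

51.1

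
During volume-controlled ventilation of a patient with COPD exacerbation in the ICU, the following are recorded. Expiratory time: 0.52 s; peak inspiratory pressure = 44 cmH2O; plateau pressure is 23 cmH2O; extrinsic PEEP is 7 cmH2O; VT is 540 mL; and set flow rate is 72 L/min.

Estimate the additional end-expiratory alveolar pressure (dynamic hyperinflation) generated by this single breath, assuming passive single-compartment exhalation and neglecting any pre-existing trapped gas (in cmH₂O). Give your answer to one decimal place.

6.6

Flow: 72 L/min ÷ 60 = 1.2 L/s.
R = (PIP − Pplat)/V̇ = (44 − 23) / 1.2 = 21.0/1.2 = 17.5 cmH2O·s/L.
C = Vt/(Pplat − PEEP) = 540.0 / (23 − 7) = 540.0/16.0 = 33.75 mL/cmH2O.
τ = R × C = 17.5 × 0.03375 L/cmH2O = 0.5906 s.
Fraction remaining = e^(−Te/τ) = e^(−0.52/0.5906) = 0.4146; trapped volume = 540.0 × 0.4146 = 223.88 mL.
Additional alveolar pressure from trapping ≈ V_trapped / C = 223.88 / 33.75 = 6.633 cmH2O.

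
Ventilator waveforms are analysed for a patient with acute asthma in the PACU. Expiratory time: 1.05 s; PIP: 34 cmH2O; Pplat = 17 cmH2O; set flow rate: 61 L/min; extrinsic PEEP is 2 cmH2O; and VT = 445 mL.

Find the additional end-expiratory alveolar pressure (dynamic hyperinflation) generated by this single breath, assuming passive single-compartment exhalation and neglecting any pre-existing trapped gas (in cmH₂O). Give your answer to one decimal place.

Flow: 61 L/min ÷ 60 = 1.0167 L/s.
R = (PIP − Pplat)/V̇ = (34 − 17) / 1.0167 = 17.0/1.0167 = 16.721 cmH2O·s/L.
C = Vt/(Pplat − PEEP) = 445.0 / (17 − 2) = 445.0/15.0 = 29.667 mL/cmH2O.
τ = R × C = 16.721 × 0.02967 L/cmH2O = 0.4961 s.
Fraction remaining = e^(−Te/τ) = e^(−1.05/0.4961) = 0.1205; trapped volume = 445.0 × 0.1205 = 53.623 mL.
Additional alveolar pressure from trapping ≈ V_trapped / C = 53.623 / 29.667 = 1.807 cmH2O.

1.8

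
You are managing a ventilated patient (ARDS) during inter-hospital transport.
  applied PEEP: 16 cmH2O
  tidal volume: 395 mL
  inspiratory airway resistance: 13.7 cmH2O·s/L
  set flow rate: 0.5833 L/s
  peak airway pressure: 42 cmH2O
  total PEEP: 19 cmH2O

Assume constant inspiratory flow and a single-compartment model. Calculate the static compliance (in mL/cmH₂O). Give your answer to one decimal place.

Total PEEP = 19 cmH2O (set 16 + intrinsic 3); this is the baseline alveolar pressure.
Equation of motion (constant flow): PIP = Vt/C + R·V̇ + PEEP.
Vt/C = PIP − R·V̇ − PEEP = 42 − 13.7×0.5833 − 19 = 42 − 7.991 − 19 = 15.009 cmH2O.
C = Vt / 15.009 = 395 / 15.009 = 26.318 mL/cmH2O.

26.3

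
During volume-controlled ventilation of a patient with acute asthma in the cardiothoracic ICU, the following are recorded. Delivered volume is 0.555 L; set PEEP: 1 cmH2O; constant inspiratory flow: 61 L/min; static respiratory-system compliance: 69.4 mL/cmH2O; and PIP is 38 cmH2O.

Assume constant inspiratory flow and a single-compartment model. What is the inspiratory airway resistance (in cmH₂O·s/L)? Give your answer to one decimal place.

Flow: 61 L/min ÷ 60 = 1.0167 L/s.
Equation of motion (constant flow): PIP = Vt/C + R·V̇ + PEEP.
R·V̇ = PIP − Vt/C − PEEP = 38 − 555/69.4 − 1 = 38 − 7.997 − 1 = 29.003 cmH2O.
R = 29.003 / 1.0167 = 28.527 cmH2O·s/L.

28.5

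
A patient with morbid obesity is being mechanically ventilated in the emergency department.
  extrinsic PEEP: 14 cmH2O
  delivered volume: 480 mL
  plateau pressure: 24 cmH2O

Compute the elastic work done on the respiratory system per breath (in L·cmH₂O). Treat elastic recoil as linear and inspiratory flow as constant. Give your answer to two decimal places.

2.40

Elastic work ≈ ½ × (Pplat − PEEP) × Vt = 0.5 × (24 − 14) × 0.480 L = 0.5 × 10.0 × 0.480 = 2.4 L·cmH2O.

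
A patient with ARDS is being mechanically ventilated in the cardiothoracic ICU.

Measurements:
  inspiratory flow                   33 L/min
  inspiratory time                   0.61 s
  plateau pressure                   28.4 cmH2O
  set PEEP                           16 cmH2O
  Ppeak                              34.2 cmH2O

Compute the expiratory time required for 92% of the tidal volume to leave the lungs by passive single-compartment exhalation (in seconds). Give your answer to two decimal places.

Flow: 33 L/min ÷ 60 = 0.55 L/s.
Vt = flow × Ti = 0.55 L/s × 0.61 s × 1000 mL/L = 335.5 mL.
R = (PIP − Pplat)/V̇ = (34.2 − 28.4) / 0.55 = 5.8/0.55 = 10.545 cmH2O·s/L.
C = Vt/(Pplat − PEEP) = 335.5 / (28.4 − 16) = 335.5/12.4 = 27.056 mL/cmH2O.
τ = R × C = 10.545 × 0.02706 L/cmH2O = 0.2853 s.
t = −τ·ln(1 − 0.92) = −0.2853·ln(0.08) = 0.7206 s.

0.72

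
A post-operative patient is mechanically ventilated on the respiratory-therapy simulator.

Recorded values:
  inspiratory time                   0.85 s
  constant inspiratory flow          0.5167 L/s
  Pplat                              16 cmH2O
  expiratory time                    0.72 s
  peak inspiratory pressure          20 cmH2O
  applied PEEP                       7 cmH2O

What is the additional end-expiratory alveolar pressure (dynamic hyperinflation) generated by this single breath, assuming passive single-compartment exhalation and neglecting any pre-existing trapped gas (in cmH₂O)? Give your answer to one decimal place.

1.3

Vt = flow × Ti = 0.5167 L/s × 0.85 s × 1000 mL/L = 439.2 mL.
R = (PIP − Pplat)/V̇ = (20 − 16) / 0.5167 = 4.0/0.5167 = 7.741 cmH2O·s/L.
C = Vt/(Pplat − PEEP) = 439.2 / (16 − 7) = 439.2/9.0 = 48.8 mL/cmH2O.
τ = R × C = 7.741 × 0.0488 L/cmH2O = 0.3778 s.
Fraction remaining = e^(−Te/τ) = e^(−0.72/0.3778) = 0.1487; trapped volume = 439.2 × 0.1487 = 65.309 mL.
Additional alveolar pressure from trapping ≈ V_trapped / C = 65.309 / 48.8 = 1.338 cmH2O.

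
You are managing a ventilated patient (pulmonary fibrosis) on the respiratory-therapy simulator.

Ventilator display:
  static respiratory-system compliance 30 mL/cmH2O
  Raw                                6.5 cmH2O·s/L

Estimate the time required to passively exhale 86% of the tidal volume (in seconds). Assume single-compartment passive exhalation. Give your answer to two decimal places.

0.38

τ = R × C = 6.5 × 30 mL/cmH2O = 6.5 × 0.030 L/cmH2O = 0.195 s.
Exhaled fraction f = 1 − e^(−t/τ) → t = −τ·ln(1 − f) = −0.195·ln(0.14) = 0.3834 s.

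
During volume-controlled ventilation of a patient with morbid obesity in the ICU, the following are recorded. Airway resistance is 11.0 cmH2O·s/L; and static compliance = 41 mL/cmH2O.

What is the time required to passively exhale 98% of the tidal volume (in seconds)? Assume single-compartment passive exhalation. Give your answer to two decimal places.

τ = R × C = 11.0 × 41 mL/cmH2O = 11.0 × 0.041 L/cmH2O = 0.451 s.
Exhaled fraction f = 1 − e^(−t/τ) → t = −τ·ln(1 − f) = −0.451·ln(0.02) = 1.764 s.

1.76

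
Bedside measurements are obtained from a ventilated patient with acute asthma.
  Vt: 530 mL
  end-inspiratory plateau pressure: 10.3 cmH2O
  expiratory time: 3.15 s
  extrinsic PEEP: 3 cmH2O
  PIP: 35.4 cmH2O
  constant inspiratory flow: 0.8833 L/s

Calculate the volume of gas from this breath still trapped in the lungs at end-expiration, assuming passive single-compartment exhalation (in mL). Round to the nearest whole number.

115

R = (PIP − Pplat)/V̇ = (35.4 − 10.3) / 0.8833 = 25.1/0.8833 = 28.416 cmH2O·s/L.
C = Vt/(Pplat − PEEP) = 530.0 / (10.3 − 3) = 530.0/7.3 = 72.603 mL/cmH2O.
τ = R × C = 28.416 × 0.0726 L/cmH2O = 2.063 s.
Fraction remaining = e^(−Te/τ) = e^(−3.15/2.063) = 0.2172.
Trapped volume = 530.0 × 0.2172 = 115.12 mL.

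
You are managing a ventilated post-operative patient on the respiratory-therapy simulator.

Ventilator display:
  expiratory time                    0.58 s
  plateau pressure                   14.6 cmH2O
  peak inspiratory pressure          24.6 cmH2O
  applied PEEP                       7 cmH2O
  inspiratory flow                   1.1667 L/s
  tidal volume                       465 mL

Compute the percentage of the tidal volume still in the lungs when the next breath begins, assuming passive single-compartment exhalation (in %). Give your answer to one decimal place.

R = (PIP − Pplat)/V̇ = (24.6 − 14.6) / 1.1667 = 10.0/1.1667 = 8.571 cmH2O·s/L.
C = Vt/(Pplat − PEEP) = 465.0 / (14.6 − 7) = 465.0/7.6 = 61.184 mL/cmH2O.
τ = R × C = 8.571 × 0.06118 L/cmH2O = 0.5244 s.
Fraction remaining at end-expiration = e^(−Te/τ) = e^(−0.58/0.5244) = 0.3309 → 33.09%.

33.1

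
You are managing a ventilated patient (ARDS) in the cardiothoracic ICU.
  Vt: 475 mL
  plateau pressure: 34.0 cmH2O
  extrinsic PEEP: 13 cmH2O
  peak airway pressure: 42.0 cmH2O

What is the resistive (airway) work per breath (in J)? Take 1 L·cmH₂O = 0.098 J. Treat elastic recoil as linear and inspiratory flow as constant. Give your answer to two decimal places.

0.37

With constant inspiratory flow the resistive pressure is constant at PIP − Pplat = 42.0 − 34.0 = 8.0 cmH2O, so resistive work = 8.0 × 0.475 = 3.8 L·cmH2O.
× 0.098 J/(L·cmH2O) → 0.3724 J.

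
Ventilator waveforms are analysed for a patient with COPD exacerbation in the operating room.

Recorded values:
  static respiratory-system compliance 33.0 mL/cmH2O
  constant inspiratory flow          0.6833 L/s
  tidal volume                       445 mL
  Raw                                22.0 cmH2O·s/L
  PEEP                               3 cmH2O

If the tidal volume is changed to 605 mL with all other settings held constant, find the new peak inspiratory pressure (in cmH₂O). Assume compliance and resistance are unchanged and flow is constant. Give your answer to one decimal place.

PIP = Vt/C + R·V̇ + PEEP (constant-flow equation of motion).
Only the elastic term changes: ΔPIP = ΔVt / C = (605 − 445) / 33.0 = 4.848 cmH2O.
Original PIP = 445/33.0 + 22.0×0.6833 + 3 = 31.517 cmH2O; new PIP = 31.517 + (4.848) = 36.365 cmH2O.

36.4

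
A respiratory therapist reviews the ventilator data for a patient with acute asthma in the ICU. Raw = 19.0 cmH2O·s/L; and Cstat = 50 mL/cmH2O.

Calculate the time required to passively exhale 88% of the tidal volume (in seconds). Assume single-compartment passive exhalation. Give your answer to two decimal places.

τ = R × C = 19.0 × 50 mL/cmH2O = 19.0 × 0.050 L/cmH2O = 0.95 s.
Exhaled fraction f = 1 − e^(−t/τ) → t = −τ·ln(1 − f) = −0.95·ln(0.12) = 2.014 s.

2.01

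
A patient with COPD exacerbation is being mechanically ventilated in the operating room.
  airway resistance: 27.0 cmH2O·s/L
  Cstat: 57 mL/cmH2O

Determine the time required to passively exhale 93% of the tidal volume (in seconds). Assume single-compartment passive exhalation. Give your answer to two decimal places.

4.09

τ = R × C = 27.0 × 57 mL/cmH2O = 27.0 × 0.057 L/cmH2O = 1.539 s.
Exhaled fraction f = 1 − e^(−t/τ) → t = −τ·ln(1 − f) = −1.539·ln(0.07) = 4.093 s.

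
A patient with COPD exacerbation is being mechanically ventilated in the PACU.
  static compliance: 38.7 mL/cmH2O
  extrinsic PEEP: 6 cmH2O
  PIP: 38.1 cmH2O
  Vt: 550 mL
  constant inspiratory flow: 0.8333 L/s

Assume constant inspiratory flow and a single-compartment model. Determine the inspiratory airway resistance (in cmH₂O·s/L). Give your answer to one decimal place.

Equation of motion (constant flow): PIP = Vt/C + R·V̇ + PEEP.
R·V̇ = PIP − Vt/C − PEEP = 38.1 − 550/38.7 − 6 = 38.1 − 14.212 − 6 = 17.888 cmH2O.
R = 17.888 / 0.8333 = 21.466 cmH2O·s/L.

21.5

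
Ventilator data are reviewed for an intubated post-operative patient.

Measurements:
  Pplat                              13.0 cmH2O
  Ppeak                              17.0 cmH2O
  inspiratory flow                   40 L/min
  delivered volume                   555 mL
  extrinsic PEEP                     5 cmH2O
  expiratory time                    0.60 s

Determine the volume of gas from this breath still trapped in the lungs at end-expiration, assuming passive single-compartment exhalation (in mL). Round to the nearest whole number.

Flow: 40 L/min ÷ 60 = 0.6667 L/s.
R = (PIP − Pplat)/V̇ = (17.0 − 13.0) / 0.6667 = 4.0/0.6667 = 6.0 cmH2O·s/L.
C = Vt/(Pplat − PEEP) = 555.0 / (13.0 − 5) = 555.0/8.0 = 69.375 mL/cmH2O.
τ = R × C = 6.0 × 0.06938 L/cmH2O = 0.4163 s.
Fraction remaining = e^(−Te/τ) = e^(−0.60/0.4163) = 0.2366.
Trapped volume = 555.0 × 0.2366 = 131.31 mL.

131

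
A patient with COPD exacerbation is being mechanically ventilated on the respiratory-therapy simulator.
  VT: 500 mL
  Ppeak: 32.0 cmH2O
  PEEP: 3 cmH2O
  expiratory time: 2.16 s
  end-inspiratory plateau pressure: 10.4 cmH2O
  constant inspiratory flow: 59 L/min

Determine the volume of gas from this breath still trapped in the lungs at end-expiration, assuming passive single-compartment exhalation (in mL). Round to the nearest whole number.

117

Flow: 59 L/min ÷ 60 = 0.9833 L/s.
R = (PIP − Pplat)/V̇ = (32.0 − 10.4) / 0.9833 = 21.6/0.9833 = 21.967 cmH2O·s/L.
C = Vt/(Pplat − PEEP) = 500.0 / (10.4 − 3) = 500.0/7.4 = 67.568 mL/cmH2O.
τ = R × C = 21.967 × 0.06757 L/cmH2O = 1.484 s.
Fraction remaining = e^(−Te/τ) = e^(−2.16/1.484) = 0.2333.
Trapped volume = 500.0 × 0.2333 = 116.65 mL.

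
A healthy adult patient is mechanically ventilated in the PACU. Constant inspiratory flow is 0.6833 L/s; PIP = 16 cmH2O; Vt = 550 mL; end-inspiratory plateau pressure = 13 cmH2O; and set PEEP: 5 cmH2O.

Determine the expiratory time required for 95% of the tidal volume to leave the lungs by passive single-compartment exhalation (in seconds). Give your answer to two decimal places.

R = (PIP − Pplat)/V̇ = (16 − 13) / 0.6833 = 3.0/0.6833 = 4.39 cmH2O·s/L.
C = Vt/(Pplat − PEEP) = 550.0 / (13 − 5) = 550.0/8.0 = 68.75 mL/cmH2O.
τ = R × C = 4.39 × 0.06875 L/cmH2O = 0.3018 s.
t = −τ·ln(1 − 0.95) = −0.3018·ln(0.05) = 0.9041 s.

0.90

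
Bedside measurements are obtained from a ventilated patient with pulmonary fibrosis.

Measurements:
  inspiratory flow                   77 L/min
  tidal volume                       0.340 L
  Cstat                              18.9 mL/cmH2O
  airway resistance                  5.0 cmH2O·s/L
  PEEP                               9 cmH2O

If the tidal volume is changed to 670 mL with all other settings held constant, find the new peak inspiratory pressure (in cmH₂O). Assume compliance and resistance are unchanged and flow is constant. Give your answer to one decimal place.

50.9

Flow: 77 L/min ÷ 60 = 1.2833 L/s.
PIP = Vt/C + R·V̇ + PEEP (constant-flow equation of motion).
Only the elastic term changes: ΔPIP = ΔVt / C = (670 − 340) / 18.9 = 17.46 cmH2O.
Original PIP = 340/18.9 + 5.0×1.2833 + 9 = 33.406 cmH2O; new PIP = 33.406 + (17.46) = 50.866 cmH2O.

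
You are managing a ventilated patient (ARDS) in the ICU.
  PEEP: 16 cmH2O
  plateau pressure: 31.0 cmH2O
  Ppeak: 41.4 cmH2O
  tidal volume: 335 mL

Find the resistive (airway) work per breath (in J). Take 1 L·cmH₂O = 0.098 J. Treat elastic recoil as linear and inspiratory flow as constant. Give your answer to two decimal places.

0.34

With constant inspiratory flow the resistive pressure is constant at PIP − Pplat = 41.4 − 31.0 = 10.4 cmH2O, so resistive work = 10.4 × 0.335 = 3.484 L·cmH2O.
× 0.098 J/(L·cmH2O) → 0.3414 J.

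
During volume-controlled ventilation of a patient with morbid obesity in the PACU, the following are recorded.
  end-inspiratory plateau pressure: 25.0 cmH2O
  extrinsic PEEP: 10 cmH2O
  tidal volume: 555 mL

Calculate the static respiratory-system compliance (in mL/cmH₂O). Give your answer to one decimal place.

37.0

Cstat = Vt / (Pplat − PEEP) = 555 / (25.0 − 10) = 555 / 15.0 = 37.0 mL/cmH2O.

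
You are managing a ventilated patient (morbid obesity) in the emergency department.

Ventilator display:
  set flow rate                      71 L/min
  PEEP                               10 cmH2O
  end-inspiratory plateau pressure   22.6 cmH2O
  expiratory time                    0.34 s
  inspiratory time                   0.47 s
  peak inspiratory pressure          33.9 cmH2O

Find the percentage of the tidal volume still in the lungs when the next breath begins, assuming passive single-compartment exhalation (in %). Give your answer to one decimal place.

Flow: 71 L/min ÷ 60 = 1.1833 L/s.
Vt = flow × Ti = 1.1833 L/s × 0.47 s × 1000 mL/L = 556.15 mL.
R = (PIP − Pplat)/V̇ = (33.9 − 22.6) / 1.1833 = 11.3/1.1833 = 9.55 cmH2O·s/L.
C = Vt/(Pplat − PEEP) = 556.15 / (22.6 − 10) = 556.15/12.6 = 44.139 mL/cmH2O.
τ = R × C = 9.55 × 0.04414 L/cmH2O = 0.4215 s.
Fraction remaining at end-expiration = e^(−Te/τ) = e^(−0.34/0.4215) = 0.4464 → 44.64%.

44.6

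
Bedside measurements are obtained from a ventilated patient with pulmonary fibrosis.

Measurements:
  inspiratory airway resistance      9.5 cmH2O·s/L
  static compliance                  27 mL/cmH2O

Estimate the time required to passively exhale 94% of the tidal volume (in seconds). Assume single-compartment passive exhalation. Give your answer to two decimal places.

0.72

τ = R × C = 9.5 × 27 mL/cmH2O = 9.5 × 0.027 L/cmH2O = 0.2565 s.
Exhaled fraction f = 1 − e^(−t/τ) → t = −τ·ln(1 − f) = −0.2565·ln(0.06) = 0.7216 s.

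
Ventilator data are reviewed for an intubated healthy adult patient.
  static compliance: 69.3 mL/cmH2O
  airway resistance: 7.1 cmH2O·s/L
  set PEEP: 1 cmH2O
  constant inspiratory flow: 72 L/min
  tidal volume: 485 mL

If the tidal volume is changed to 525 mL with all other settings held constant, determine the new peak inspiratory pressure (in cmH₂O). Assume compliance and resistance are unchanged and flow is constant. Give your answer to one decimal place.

17.1

Flow: 72 L/min ÷ 60 = 1.2 L/s.
PIP = Vt/C + R·V̇ + PEEP (constant-flow equation of motion).
Only the elastic term changes: ΔPIP = ΔVt / C = (525 − 485) / 69.3 = 0.5772 cmH2O.
Original PIP = 485/69.3 + 7.1×1.2 + 1 = 16.519 cmH2O; new PIP = 16.519 + (0.5772) = 17.096 cmH2O.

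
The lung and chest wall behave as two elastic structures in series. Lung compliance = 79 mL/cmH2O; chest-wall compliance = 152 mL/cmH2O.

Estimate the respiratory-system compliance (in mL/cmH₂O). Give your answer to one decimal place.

52.0

Lung and chest wall are elastances in series: 1/Crs = 1/CL + 1/Ccw.
1/Crs = 1/79 + 1/152 = 0.01924.
Crs = 51.975 mL/cmH2O.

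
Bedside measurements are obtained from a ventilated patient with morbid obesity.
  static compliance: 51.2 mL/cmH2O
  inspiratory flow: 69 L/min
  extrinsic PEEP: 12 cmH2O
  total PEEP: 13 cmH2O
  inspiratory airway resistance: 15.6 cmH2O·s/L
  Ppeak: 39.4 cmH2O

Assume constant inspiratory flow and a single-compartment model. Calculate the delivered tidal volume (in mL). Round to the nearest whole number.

433

Flow: 69 L/min ÷ 60 = 1.15 L/s.
Total PEEP = 13 cmH2O (set 12 + intrinsic 1); this is the baseline alveolar pressure.
Equation of motion (constant flow): PIP = Vt/C + R·V̇ + PEEP.
Vt/C = PIP − R·V̇ − PEEP = 39.4 − 17.94 − 13 = 8.46 cmH2O.
Vt = C × 8.46 = 51.2 × 8.46 = 433.15 mL.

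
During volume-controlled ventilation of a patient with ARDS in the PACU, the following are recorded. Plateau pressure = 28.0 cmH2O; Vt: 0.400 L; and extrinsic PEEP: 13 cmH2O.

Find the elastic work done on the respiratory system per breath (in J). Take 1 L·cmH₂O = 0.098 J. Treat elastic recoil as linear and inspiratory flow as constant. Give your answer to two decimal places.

Elastic work ≈ ½ × (Pplat − PEEP) × Vt = 0.5 × (28.0 − 13) × 0.400 L = 0.5 × 15.0 × 0.400 = 3.0 L·cmH2O.
× 0.098 J/(L·cmH2O) → 0.294 J.

0.29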